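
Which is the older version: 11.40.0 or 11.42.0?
11.40.0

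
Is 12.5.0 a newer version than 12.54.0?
No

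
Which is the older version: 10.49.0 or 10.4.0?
10.4.0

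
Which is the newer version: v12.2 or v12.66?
v12.66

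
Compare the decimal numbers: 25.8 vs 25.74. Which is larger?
25.8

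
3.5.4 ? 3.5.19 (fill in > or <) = <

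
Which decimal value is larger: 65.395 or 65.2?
65.395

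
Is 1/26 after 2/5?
No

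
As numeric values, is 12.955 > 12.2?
True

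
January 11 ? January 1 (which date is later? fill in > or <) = >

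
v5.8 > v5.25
False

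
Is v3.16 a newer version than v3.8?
Yes. Version numbers are compared segment by segment as integers, not as decimals: minor version 16 > 8, so v3.16 > v3.8 (even though the decimal 3.16 < 3.8).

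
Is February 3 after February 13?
No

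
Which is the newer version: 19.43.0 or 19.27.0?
19.43.0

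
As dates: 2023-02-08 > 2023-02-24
False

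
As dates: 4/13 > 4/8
True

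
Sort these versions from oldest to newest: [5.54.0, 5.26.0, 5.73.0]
[5.26.0, 5.54.0, 5.73.0]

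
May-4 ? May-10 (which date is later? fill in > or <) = <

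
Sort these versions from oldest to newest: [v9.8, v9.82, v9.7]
[v9.7, v9.8, v9.82]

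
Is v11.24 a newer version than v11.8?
Yes. Version numbers are compared segment by segment as integers, not as decimals: minor version 24 > 8, so v11.24 > v11.8 (even though the decimal 11.24 < 11.8).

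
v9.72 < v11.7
True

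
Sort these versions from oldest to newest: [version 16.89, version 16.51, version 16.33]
[version 16.33, version 16.51, version 16.89]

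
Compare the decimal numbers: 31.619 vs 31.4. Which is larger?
31.619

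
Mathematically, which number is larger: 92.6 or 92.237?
92.6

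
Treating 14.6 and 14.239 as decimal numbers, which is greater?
14.6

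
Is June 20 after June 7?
Yes. Day 20 comes after day 7 in June — this is a date comparison, not a decimal one (the decimal 6.20 would be smaller than 6.7).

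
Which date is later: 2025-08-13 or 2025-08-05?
2025-08-13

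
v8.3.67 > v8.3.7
True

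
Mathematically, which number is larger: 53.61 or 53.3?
53.61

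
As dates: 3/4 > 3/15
False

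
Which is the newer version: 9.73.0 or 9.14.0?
9.73.0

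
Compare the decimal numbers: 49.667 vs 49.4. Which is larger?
49.667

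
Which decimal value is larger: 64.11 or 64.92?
64.92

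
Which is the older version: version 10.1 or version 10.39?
version 10.1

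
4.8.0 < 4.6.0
False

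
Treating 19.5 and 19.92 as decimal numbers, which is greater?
19.92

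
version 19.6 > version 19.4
True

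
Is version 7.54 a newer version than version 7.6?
Yes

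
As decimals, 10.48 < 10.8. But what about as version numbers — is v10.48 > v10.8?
True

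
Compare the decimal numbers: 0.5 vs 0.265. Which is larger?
0.5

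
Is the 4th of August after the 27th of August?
No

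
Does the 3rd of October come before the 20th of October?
Yes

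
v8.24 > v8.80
False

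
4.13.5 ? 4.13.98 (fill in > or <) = <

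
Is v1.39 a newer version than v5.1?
No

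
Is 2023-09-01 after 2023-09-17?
No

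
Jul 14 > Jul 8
True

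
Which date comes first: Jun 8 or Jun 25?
Jun 8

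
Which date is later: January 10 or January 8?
January 10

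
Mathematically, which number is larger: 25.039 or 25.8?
25.8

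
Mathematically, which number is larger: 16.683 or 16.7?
16.7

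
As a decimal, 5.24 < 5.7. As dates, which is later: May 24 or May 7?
May 24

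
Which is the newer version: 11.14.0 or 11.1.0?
11.14.0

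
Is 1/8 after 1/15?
No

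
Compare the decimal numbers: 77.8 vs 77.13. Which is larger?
77.8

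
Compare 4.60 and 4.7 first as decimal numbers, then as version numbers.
As decimals: 4.60 < 4.7. As versions: v4.60 > v4.7 (minor version 60 > 7).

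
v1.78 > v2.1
False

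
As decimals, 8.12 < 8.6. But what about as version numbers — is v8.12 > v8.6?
True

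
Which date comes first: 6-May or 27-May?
6-May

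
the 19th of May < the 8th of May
False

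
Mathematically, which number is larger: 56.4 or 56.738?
56.738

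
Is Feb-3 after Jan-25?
Yes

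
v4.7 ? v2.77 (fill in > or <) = >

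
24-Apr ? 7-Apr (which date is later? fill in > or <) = >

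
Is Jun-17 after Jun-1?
Yes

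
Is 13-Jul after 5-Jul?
Yes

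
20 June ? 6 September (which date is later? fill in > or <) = <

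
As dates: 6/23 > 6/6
True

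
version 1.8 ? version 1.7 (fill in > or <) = >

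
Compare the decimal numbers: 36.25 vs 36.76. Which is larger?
36.76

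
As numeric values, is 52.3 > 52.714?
False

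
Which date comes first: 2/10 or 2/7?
2/7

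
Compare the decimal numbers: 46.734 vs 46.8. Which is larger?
46.8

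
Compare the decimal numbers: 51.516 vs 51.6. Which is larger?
51.6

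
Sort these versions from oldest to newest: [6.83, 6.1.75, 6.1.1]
[6.1.1, 6.1.75, 6.83]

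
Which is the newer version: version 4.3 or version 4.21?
version 4.21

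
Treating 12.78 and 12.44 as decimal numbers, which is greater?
12.78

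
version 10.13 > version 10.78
False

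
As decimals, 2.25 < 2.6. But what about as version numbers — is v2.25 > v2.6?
True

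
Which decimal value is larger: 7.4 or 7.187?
7.4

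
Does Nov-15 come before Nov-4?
No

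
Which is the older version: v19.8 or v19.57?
v19.8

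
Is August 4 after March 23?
Yes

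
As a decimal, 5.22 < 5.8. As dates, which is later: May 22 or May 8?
May 22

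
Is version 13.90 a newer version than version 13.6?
Yes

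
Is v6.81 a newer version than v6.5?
Yes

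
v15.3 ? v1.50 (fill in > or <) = >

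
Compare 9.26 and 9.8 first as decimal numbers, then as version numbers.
As decimals: 9.26 < 9.8. As versions: v9.26 > v9.8 (minor version 26 > 8).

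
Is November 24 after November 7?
Yes. Day 24 comes after day 7 in November — this is a date comparison, not a decimal one (the decimal 11.24 would be smaller than 11.7).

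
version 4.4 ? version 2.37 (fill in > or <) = >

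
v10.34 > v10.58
False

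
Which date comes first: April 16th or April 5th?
April 5th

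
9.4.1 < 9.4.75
True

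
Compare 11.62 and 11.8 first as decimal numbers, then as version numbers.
As decimals: 11.62 < 11.8. As versions: v11.62 > v11.8 (minor version 62 > 8).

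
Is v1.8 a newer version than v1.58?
No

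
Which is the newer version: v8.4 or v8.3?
v8.4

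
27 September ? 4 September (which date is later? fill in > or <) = >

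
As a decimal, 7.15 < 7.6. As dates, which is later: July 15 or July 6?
July 15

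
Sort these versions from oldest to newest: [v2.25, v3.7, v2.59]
[v2.25, v2.59, v3.7]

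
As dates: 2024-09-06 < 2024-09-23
True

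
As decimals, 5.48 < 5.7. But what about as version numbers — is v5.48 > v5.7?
True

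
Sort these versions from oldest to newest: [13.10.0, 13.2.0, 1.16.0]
[1.16.0, 13.2.0, 13.10.0]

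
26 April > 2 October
False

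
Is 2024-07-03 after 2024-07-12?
No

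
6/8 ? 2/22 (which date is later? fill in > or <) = >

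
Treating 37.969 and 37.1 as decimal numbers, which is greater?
37.969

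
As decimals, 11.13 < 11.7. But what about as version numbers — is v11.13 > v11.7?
True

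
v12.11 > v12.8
True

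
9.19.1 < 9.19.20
True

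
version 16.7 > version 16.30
False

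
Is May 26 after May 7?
Yes. Day 26 comes after day 7 in May — this is a date comparison, not a decimal one (the decimal 5.26 would be smaller than 5.7).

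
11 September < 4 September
False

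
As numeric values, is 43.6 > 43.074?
True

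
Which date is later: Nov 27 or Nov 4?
Nov 27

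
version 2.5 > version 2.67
False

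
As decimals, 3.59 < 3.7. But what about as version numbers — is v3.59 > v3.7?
True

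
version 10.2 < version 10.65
True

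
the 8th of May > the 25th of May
False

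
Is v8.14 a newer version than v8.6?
Yes. Version numbers are compared segment by segment as integers, not as decimals: minor version 14 > 6, so v8.14 > v8.6 (even though the decimal 8.14 < 8.6).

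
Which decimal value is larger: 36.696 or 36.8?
36.8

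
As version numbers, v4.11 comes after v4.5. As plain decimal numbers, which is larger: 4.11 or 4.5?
4.5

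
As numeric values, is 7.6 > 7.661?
False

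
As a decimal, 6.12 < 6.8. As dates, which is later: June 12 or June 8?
June 12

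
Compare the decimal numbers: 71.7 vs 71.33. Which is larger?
71.7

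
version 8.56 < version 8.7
False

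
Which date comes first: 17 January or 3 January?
3 January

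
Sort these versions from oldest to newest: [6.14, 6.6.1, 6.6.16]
[6.6.1, 6.6.16, 6.14]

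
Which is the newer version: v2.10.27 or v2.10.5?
v2.10.27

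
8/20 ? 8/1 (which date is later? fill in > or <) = >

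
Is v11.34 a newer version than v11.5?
Yes. Version numbers are compared segment by segment as integers, not as decimals: minor version 34 > 5, so v11.34 > v11.5 (even though the decimal 11.34 < 11.5).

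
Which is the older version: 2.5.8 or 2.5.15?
2.5.8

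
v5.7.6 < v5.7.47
True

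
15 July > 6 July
True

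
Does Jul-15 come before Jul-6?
No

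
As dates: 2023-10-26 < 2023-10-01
False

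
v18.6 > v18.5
True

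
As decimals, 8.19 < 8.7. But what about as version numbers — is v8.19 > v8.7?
True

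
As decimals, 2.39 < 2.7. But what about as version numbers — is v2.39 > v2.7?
True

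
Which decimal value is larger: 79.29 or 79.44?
79.44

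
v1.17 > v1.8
True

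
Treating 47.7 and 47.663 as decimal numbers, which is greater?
47.7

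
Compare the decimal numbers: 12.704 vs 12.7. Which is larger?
12.704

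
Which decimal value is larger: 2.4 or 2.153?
2.4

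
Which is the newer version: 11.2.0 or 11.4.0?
11.4.0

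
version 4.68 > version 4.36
True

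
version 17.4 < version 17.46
True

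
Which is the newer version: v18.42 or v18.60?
v18.60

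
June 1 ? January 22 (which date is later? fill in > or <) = >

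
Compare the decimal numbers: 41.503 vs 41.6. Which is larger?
41.6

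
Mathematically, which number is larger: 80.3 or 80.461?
80.461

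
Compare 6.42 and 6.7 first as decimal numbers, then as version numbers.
As decimals: 6.42 < 6.7. As versions: v6.42 > v6.7 (minor version 42 > 7).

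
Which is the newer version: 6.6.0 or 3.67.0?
6.6.0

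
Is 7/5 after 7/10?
No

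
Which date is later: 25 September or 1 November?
1 November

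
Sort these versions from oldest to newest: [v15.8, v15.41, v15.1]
[v15.1, v15.8, v15.41]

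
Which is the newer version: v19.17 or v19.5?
v19.17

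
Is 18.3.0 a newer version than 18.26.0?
No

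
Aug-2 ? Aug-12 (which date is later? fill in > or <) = <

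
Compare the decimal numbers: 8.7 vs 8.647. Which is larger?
8.7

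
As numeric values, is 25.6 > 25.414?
True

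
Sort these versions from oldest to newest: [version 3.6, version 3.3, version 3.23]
[version 3.3, version 3.6, version 3.23]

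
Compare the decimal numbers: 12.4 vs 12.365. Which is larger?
12.4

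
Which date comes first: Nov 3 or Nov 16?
Nov 3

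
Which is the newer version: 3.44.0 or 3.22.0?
3.44.0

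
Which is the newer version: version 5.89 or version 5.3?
version 5.89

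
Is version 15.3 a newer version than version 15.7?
No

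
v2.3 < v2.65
True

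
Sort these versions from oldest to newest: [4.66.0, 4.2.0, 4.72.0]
[4.2.0, 4.66.0, 4.72.0]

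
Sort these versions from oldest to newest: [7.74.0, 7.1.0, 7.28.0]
[7.1.0, 7.28.0, 7.74.0]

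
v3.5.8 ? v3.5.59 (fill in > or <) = <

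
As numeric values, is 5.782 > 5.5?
True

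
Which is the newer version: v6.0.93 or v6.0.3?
v6.0.93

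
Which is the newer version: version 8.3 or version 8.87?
version 8.87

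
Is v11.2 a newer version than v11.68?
No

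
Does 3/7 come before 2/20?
No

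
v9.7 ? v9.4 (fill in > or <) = >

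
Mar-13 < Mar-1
False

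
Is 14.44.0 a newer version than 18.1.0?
No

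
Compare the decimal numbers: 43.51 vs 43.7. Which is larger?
43.7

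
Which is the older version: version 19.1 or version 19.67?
version 19.1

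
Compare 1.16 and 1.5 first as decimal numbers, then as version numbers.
As decimals: 1.16 < 1.5. As versions: v1.16 > v1.5 (minor version 16 > 5).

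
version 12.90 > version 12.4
True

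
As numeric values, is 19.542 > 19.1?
True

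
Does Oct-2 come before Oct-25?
Yes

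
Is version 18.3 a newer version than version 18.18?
No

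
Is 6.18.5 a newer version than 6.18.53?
No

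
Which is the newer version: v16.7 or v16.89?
v16.89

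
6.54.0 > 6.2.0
True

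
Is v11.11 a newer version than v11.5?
Yes. Version numbers are compared segment by segment as integers, not as decimals: minor version 11 > 5, so v11.11 > v11.5 (even though the decimal 11.11 < 11.5).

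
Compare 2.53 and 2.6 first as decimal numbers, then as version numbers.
As decimals: 2.53 < 2.6. As versions: v2.53 > v2.6 (minor version 53 > 6).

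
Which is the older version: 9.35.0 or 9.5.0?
9.5.0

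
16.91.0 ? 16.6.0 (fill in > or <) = >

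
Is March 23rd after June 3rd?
No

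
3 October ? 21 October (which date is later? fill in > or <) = <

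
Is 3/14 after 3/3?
Yes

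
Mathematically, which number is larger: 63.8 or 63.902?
63.902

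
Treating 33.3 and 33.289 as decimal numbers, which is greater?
33.3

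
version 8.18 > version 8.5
True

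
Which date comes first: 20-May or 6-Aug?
20-May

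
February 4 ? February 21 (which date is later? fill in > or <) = <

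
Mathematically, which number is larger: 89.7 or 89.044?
89.7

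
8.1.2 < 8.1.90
True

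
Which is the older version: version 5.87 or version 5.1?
version 5.1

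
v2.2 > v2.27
False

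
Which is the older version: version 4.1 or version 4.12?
version 4.1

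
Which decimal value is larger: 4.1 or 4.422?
4.422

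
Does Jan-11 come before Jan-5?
No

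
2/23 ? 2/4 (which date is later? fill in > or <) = >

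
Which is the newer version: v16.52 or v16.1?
v16.52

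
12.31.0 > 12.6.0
True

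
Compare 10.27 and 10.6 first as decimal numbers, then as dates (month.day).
As decimals: 10.27 < 10.6. As dates: 10/27 is later than 10/6 (day 27 > day 6).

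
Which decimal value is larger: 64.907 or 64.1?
64.907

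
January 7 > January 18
False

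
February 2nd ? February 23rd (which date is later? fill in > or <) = <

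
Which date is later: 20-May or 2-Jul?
2-Jul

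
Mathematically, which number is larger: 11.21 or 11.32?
11.32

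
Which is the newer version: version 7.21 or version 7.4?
version 7.21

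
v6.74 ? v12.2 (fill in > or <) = <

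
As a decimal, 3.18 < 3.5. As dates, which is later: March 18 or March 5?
March 18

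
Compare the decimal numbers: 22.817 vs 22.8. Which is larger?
22.817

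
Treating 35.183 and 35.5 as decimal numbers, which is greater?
35.5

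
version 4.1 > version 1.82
True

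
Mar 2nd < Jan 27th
False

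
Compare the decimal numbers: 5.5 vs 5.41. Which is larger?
5.5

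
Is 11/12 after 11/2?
Yes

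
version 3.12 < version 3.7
False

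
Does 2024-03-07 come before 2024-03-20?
Yes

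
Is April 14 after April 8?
Yes. Day 14 comes after day 8 in April — this is a date comparison, not a decimal one (the decimal 4.14 would be smaller than 4.8).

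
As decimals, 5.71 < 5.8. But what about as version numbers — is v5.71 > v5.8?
True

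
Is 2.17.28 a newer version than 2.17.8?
Yes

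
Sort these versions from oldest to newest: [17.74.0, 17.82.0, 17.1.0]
[17.1.0, 17.74.0, 17.82.0]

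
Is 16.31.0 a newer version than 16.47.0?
No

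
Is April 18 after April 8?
Yes. Day 18 comes after day 8 in April — this is a date comparison, not a decimal one (the decimal 4.18 would be smaller than 4.8).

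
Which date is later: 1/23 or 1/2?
1/23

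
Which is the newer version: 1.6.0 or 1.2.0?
1.6.0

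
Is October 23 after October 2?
Yes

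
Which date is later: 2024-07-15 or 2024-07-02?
2024-07-15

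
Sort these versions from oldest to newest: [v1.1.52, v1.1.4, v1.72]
[v1.1.4, v1.1.52, v1.72]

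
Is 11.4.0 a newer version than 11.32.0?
No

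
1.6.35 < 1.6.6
False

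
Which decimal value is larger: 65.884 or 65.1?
65.884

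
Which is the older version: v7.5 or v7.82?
v7.5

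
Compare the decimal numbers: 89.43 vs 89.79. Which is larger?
89.79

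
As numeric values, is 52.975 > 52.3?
True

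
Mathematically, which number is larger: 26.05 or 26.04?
26.05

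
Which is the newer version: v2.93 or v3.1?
v3.1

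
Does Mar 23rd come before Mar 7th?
No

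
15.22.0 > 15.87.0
False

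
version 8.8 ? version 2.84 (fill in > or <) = >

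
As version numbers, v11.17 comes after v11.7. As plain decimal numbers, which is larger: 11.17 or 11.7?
11.7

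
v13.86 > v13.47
True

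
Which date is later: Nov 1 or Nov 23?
Nov 23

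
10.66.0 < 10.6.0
False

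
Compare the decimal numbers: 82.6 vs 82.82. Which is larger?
82.82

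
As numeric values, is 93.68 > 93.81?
False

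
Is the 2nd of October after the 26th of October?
No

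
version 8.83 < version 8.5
False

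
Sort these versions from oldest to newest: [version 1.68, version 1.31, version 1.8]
[version 1.8, version 1.31, version 1.68]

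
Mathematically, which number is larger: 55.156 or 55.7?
55.7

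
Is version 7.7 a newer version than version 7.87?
No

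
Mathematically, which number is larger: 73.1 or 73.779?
73.779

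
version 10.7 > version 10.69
False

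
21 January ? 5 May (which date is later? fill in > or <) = <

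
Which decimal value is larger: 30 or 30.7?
30.7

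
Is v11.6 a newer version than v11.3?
Yes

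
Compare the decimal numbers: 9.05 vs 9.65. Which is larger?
9.65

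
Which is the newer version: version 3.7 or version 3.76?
version 3.76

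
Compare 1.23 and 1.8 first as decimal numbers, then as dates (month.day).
As decimals: 1.23 < 1.8. As dates: 1/23 is later than 1/8 (day 23 > day 8).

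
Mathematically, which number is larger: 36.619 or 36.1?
36.619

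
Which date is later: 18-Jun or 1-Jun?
18-Jun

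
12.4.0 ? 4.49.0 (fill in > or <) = >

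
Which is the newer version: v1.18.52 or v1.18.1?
v1.18.52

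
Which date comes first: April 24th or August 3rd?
April 24th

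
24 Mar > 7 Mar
True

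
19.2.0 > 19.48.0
False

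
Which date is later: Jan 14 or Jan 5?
Jan 14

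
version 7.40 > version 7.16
True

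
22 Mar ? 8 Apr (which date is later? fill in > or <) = <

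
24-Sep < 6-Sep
False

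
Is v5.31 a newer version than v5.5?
Yes. Version numbers are compared segment by segment as integers, not as decimals: minor version 31 > 5, so v5.31 > v5.5 (even though the decimal 5.31 < 5.5).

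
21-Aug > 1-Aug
True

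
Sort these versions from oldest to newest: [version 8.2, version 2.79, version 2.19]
[version 2.19, version 2.79, version 8.2]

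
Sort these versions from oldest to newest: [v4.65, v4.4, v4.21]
[v4.4, v4.21, v4.65]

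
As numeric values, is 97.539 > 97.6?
False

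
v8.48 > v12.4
False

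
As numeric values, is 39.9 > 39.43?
True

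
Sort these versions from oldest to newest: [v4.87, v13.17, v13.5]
[v4.87, v13.5, v13.17]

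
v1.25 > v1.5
True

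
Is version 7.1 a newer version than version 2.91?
Yes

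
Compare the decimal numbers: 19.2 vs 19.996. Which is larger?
19.996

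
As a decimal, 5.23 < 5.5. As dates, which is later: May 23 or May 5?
May 23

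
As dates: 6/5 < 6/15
True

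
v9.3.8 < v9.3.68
True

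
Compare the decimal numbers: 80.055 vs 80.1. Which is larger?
80.1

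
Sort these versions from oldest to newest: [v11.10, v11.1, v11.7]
[v11.1, v11.7, v11.10]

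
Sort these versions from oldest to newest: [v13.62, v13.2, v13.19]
[v13.2, v13.19, v13.62]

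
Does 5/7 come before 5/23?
Yes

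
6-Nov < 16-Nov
True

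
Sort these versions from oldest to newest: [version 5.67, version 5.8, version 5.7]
[version 5.7, version 5.8, version 5.67]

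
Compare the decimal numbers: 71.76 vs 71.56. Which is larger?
71.76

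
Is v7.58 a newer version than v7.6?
Yes. Version numbers are compared segment by segment as integers, not as decimals: minor version 58 > 6, so v7.58 > v7.6 (even though the decimal 7.58 < 7.6).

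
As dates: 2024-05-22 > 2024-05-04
True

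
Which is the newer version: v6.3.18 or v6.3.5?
v6.3.18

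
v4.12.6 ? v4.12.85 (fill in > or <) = <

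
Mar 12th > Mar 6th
True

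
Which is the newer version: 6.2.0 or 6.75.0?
6.75.0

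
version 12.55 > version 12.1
True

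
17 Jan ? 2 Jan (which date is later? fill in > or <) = >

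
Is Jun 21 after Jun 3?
Yes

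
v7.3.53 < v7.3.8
False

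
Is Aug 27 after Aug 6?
Yes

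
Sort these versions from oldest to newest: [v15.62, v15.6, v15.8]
[v15.6, v15.8, v15.62]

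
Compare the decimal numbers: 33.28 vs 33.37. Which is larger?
33.37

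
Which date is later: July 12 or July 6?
July 12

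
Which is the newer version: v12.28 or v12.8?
v12.28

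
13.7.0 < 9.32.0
False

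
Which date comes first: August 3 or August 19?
August 3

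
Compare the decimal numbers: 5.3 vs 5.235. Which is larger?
5.3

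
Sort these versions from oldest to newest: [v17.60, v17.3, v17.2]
[v17.2, v17.3, v17.60]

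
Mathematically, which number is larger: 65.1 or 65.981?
65.981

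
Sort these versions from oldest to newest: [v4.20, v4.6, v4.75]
[v4.6, v4.20, v4.75]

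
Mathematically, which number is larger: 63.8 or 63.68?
63.8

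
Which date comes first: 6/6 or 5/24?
5/24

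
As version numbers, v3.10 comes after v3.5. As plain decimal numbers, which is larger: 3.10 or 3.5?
3.5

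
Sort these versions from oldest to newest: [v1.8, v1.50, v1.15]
[v1.8, v1.15, v1.50]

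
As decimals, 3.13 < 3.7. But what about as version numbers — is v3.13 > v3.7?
True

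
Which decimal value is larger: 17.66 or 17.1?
17.66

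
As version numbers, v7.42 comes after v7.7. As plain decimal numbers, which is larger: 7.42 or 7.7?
7.7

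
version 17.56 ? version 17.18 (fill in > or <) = >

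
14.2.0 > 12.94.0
True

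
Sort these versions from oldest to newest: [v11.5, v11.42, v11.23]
[v11.5, v11.23, v11.42]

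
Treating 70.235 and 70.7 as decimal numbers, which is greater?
70.7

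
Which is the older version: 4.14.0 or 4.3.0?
4.3.0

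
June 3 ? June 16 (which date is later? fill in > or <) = <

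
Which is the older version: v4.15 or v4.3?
v4.3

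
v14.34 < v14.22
False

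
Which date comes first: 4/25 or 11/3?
4/25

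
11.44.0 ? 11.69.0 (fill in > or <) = <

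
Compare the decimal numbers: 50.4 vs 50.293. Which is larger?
50.4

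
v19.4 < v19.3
False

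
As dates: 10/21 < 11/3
True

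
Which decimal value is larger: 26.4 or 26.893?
26.893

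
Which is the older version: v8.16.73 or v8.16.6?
v8.16.6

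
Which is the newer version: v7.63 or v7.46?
v7.63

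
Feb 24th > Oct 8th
False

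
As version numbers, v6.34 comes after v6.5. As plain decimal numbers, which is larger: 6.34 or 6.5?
6.5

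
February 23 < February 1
False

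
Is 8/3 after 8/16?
No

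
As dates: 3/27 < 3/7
False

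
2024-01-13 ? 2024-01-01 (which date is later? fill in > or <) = >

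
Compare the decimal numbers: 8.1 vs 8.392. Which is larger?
8.392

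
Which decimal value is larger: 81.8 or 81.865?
81.865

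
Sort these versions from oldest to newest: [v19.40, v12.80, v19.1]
[v12.80, v19.1, v19.40]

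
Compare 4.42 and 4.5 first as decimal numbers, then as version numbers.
As decimals: 4.42 < 4.5. As versions: v4.42 > v4.5 (minor version 42 > 5).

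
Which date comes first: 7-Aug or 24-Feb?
24-Feb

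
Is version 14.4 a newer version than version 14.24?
No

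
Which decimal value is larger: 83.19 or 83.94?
83.94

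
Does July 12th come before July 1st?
No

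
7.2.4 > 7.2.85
False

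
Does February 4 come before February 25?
Yes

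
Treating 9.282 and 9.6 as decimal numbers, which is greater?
9.6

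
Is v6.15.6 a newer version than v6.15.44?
No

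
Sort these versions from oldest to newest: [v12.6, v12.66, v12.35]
[v12.6, v12.35, v12.66]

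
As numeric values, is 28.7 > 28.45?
True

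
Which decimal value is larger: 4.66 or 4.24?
4.66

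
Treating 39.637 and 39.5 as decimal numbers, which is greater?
39.637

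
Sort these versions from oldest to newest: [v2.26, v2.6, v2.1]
[v2.1, v2.6, v2.26]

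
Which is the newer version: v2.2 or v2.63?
v2.63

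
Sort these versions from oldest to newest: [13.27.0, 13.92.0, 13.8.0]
[13.8.0, 13.27.0, 13.92.0]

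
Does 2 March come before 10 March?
Yes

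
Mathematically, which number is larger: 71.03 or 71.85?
71.85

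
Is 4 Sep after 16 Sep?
No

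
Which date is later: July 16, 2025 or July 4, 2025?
July 16, 2025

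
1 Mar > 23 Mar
False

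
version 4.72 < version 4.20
False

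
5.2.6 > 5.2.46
False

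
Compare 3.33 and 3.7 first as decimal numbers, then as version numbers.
As decimals: 3.33 < 3.7. As versions: v3.33 > v3.7 (minor version 33 > 7).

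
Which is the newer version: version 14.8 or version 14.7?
version 14.8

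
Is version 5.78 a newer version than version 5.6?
Yes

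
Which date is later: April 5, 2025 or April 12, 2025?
April 12, 2025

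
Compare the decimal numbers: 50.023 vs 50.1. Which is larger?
50.1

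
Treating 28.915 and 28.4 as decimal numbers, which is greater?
28.915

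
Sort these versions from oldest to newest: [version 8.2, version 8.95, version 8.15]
[version 8.2, version 8.15, version 8.95]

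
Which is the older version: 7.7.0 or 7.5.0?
7.5.0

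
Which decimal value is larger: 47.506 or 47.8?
47.8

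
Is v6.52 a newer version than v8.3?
No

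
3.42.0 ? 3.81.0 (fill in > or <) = <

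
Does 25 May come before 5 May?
No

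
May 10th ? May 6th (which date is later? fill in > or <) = >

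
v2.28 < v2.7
False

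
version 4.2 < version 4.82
True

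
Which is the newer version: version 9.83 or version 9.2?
version 9.83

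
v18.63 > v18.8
True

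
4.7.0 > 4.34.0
False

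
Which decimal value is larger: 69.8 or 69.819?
69.819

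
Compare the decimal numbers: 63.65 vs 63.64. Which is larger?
63.65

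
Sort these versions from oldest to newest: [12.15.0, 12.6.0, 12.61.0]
[12.6.0, 12.15.0, 12.61.0]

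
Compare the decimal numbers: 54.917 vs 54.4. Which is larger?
54.917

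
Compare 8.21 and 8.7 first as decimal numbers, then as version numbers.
As decimals: 8.21 < 8.7. As versions: v8.21 > v8.7 (minor version 21 > 7).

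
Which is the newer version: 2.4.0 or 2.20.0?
2.20.0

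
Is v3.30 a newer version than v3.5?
Yes. Version numbers are compared segment by segment as integers, not as decimals: minor version 30 > 5, so v3.30 > v3.5 (even though the decimal 3.30 < 3.5).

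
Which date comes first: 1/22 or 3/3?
1/22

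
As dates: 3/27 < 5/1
True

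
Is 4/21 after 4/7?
Yes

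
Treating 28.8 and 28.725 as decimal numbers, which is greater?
28.8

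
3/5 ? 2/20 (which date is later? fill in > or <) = >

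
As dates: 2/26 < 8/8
True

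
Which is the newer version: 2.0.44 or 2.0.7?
2.0.44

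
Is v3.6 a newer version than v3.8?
No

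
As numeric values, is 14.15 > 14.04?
True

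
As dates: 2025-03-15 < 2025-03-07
False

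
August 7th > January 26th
True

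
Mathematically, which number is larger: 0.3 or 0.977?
0.977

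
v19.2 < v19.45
True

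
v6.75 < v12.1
True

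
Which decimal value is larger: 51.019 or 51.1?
51.1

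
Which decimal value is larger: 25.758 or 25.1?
25.758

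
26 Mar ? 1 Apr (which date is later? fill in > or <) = <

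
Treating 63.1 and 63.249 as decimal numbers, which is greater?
63.249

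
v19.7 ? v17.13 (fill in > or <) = >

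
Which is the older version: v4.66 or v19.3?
v4.66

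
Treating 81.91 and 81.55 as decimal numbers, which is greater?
81.91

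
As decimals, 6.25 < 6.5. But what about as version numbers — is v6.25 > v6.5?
True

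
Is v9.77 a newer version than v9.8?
Yes. Version numbers are compared segment by segment as integers, not as decimals: minor version 77 > 8, so v9.77 > v9.8 (even though the decimal 9.77 < 9.8).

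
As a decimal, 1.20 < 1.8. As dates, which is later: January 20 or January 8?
January 20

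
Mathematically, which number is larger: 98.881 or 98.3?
98.881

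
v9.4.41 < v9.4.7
False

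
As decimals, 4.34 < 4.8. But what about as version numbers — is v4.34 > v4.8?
True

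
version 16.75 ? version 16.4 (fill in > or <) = >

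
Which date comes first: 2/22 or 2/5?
2/5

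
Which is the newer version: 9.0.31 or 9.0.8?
9.0.31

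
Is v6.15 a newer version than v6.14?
Yes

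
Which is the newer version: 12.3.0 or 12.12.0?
12.12.0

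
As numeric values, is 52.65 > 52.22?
True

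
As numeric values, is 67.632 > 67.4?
True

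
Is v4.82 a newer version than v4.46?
Yes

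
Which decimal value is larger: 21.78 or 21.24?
21.78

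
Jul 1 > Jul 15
False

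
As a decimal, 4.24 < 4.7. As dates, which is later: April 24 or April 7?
April 24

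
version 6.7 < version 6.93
True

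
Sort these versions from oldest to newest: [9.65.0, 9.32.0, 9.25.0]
[9.25.0, 9.32.0, 9.65.0]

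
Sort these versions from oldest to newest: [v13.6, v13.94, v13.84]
[v13.6, v13.84, v13.94]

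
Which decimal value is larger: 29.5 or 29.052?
29.5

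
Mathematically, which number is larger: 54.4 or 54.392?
54.4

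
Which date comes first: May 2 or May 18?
May 2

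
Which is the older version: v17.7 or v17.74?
v17.7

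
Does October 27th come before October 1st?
No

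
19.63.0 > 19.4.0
True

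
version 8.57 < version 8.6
False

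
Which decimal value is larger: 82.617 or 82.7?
82.7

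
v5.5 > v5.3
True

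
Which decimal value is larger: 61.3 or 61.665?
61.665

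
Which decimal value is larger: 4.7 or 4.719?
4.719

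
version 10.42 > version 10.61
False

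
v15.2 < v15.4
True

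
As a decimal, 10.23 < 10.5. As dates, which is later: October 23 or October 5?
October 23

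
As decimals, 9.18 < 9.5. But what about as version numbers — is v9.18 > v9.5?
True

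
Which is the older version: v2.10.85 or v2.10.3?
v2.10.3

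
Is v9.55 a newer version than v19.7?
No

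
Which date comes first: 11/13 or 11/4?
11/4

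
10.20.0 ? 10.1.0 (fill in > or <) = >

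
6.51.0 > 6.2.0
True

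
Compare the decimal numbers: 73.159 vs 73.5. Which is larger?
73.5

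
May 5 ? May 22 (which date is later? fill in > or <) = <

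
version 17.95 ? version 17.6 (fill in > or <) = >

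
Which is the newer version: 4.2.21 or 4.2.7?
4.2.21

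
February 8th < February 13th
True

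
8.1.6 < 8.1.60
True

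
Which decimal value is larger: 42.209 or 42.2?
42.209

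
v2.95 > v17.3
False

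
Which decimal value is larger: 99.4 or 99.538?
99.538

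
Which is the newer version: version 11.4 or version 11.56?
version 11.56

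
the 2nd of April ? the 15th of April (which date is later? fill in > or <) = <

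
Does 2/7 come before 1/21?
No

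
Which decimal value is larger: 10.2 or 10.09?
10.2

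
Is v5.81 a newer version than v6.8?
No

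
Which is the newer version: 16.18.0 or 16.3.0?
16.18.0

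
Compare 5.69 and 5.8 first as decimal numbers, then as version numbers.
As decimals: 5.69 < 5.8. As versions: v5.69 > v5.8 (minor version 69 > 8).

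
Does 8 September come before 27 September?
Yes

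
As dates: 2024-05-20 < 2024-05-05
False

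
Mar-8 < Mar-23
True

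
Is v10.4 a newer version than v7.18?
Yes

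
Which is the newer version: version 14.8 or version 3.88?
version 14.8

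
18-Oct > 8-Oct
True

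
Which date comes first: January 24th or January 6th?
January 6th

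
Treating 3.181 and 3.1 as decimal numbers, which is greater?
3.181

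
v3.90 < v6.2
True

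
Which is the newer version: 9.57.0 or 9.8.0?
9.57.0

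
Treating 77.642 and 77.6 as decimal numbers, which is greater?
77.642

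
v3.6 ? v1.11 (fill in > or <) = >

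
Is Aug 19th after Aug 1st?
Yes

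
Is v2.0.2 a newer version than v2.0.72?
No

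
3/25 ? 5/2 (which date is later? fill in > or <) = <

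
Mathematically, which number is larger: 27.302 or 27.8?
27.8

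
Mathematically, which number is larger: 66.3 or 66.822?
66.822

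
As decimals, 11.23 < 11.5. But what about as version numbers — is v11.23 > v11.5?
True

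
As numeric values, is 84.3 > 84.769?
False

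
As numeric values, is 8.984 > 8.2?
True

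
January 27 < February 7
True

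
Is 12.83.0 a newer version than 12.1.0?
Yes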